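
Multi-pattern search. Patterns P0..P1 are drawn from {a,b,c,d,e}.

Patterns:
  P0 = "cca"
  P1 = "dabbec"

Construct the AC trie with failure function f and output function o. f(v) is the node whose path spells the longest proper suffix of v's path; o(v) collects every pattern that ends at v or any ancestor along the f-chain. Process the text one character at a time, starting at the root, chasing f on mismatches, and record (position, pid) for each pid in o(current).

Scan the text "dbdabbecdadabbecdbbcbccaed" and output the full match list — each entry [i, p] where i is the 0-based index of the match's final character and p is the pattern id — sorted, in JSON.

Build automaton:
Trie nodes:
  0='ε' goto c→1 d→4
  1='c' goto c→2
  2='cc' goto a→3
  3='cca' goto ·  [P0 ends]
  4='d' goto a→5
  5='da' goto b→6
  6='dab' goto b→7
  7='dabb' goto e→8
  8='dabbe' goto c→9
  9='dabbec' goto ·  [P1 ends]

Failure links (BFS by depth):
  n1('c'): parent n0 fail=0; on 'c' 0 → fail=0;  out ∅∪∅=∅
  n4('d'): parent n0 fail=0; on 'd' 0 → fail=0;  out ∅∪∅=∅
  n2('cc'): parent n1 fail=0; on 'c' 0 → fail=1;  out ∅∪∅=∅
  n5('da'): parent n4 fail=0; on 'a' 0 → fail=0;  out ∅∪∅=∅
  n3('cca'): parent n2 fail=1; on 'a' 1→0 → fail=0;  out {0}∪∅={0}
  n6('dab'): parent n5 fail=0; on 'b' 0 → fail=0;  out ∅∪∅=∅
  n7('dabb'): parent n6 fail=0; on 'b' 0 → fail=0;  out ∅∪∅=∅
  n8('dabbe'): parent n7 fail=0; on 'e' 0 → fail=0;  out ∅∪∅=∅
  n9('dabbec'): parent n8 fail=0; on 'c' 0 → fail=1;  out {1}∪∅={1}

Text stream:
[0] read 'd'  n0⇒n4
[1] read 'b'  n4⇒n0 (via fail)
[2] read 'd'  n0⇒n4
[3] read 'a'  n4⇒n5
[4] read 'b'  n5⇒n6
[5] read 'b'  n6⇒n7
[6] read 'e'  n7⇒n8
[7] read 'c'  n8⇒n9  → match P1@[2:7]
[8] read 'd'  n9⇒n4 (via fail)
[9] read 'a'  n4⇒n5
[10] read 'd'  n5⇒n4 (via fail)
[11] read 'a'  n4⇒n5
[12] read 'b'  n5⇒n6
[13] read 'b'  n6⇒n7
[14] read 'e'  n7⇒n8
[15] read 'c'  n8⇒n9  → match P1@[10:15]
[16] read 'd'  n9⇒n4 (via fail)
[17] read 'b'  n4⇒n0 (via fail)
[18] read 'b'  n0⇒n0
[19] read 'c'  n0⇒n1
[20] read 'b'  n1⇒n0 (via fail)
[21] read 'c'  n0⇒n1
[22] read 'c'  n1⇒n2
[23] read 'a'  n2⇒n3  → match P0@[21:23]
[24] read 'e'  n3⇒n0 (via fail)
[25] read 'd'  n0⇒n4

Result: [[7,1],[15,1],[23,0]]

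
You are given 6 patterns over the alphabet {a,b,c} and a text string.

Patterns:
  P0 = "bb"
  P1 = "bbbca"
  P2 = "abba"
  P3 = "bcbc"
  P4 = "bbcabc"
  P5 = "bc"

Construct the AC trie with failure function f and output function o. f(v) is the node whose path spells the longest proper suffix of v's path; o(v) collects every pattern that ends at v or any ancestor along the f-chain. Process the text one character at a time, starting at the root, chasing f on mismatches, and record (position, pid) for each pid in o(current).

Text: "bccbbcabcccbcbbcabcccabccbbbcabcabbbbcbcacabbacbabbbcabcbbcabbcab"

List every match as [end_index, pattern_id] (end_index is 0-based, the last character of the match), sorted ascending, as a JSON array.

Build automaton:
Trie (insert patterns):
  n0 'ε': a→6 b→1
  n1 'b': b→2 c→10
  n2 'bb': b→3 c→13  [P0 ends]
  n3 'bbb': c→4
  n4 'bbbc': a→5
  n5 'bbbca': ·  [P1 ends]
  n6 'a': b→7
  n7 'ab': b→8
  n8 'abb': a→9
  n9 'abba': ·  [P2 ends]
  n10 'bc': b→11  [P5 ends]
  n11 'bcb': c→12
  n12 'bcbc': ·  [P3 ends]
  n13 'bbc': a→14
  n14 'bbca': b→15
  n15 'bbcab': c→16
  n16 'bbcabc': ·  [P4 ends]

Failure links (BFS by depth):
  fail(1) 'b': from fail(0)=0 chase 'b': 0 ⇒ 0;  out=∅∪out(0)=∅
  fail(6) 'a': from fail(0)=0 chase 'a': 0 ⇒ 0;  out=∅∪out(0)=∅
  fail(2) 'bb': from fail(1)=0 chase 'b': 0 ⇒ 1;  out={0}∪out(1)={0}
  fail(7) 'ab': from fail(6)=0 chase 'b': 0 ⇒ 1;  out=∅∪out(1)=∅
  fail(10) 'bc': from fail(1)=0 chase 'c': 0 ⇒ 0;  out={5}∪out(0)={5}
  fail(3) 'bbb': from fail(2)=1 chase 'b': 1 ⇒ 2;  out=∅∪out(2)={0}
  fail(8) 'abb': from fail(7)=1 chase 'b': 1 ⇒ 2;  out=∅∪out(2)={0}
  fail(11) 'bcb': from fail(10)=0 chase 'b': 0 ⇒ 1;  out=∅∪out(1)=∅
  fail(13) 'bbc': from fail(2)=1 chase 'c': 1 ⇒ 10;  out=∅∪out(10)={5}
  fail(4) 'bbbc': from fail(3)=2 chase 'c': 2 ⇒ 13;  out=∅∪out(13)={5}
  fail(9) 'abba': from fail(8)=2 chase 'a': 2→1→0 ⇒ 6;  out={2}∪out(6)={2}
  fail(12) 'bcbc': from fail(11)=1 chase 'c': 1 ⇒ 10;  out={3}∪out(10)={3,5}
  fail(14) 'bbca': from fail(13)=10 chase 'a': 10→0 ⇒ 6;  out=∅∪out(6)=∅
  fail(5) 'bbbca': from fail(4)=13 chase 'a': 13 ⇒ 14;  out={1}∪out(14)={1}
  fail(15) 'bbcab': from fail(14)=6 chase 'b': 6 ⇒ 7;  out=∅∪out(7)=∅
  fail(16) 'bbcabc': from fail(15)=7 chase 'c': 7→1 ⇒ 10;  out={4}∪out(10)={4,5}

Run:
[0] read 'b'  n0⇒n1
[1] read 'c'  n1⇒n10  ** P5@[0:1]
[2] read 'c'  n10⇒n0 ·f
[3] read 'b'  n0⇒n1
[4] read 'b'  n1⇒n2  ** P0@[3:4]
[5] read 'c'  n2⇒n13  ** P5@[4:5]
[6] read 'a'  n13⇒n14
[7] read 'b'  n14⇒n15
[8] read 'c'  n15⇒n16  ** P4@[3:8],P5@[7:8]
[9] read 'c'  n16⇒n0 ·f
[10] read 'c'  n0⇒n0
[11] read 'b'  n0⇒n1
[12] read 'c'  n1⇒n10  ** P5@[11:12]
[13] read 'b'  n10⇒n11
[14] read 'b'  n11⇒n2 ·f  ** P0@[13:14]
[15] read 'c'  n2⇒n13  ** P5@[14:15]
[16] read 'a'  n13⇒n14
[17] read 'b'  n14⇒n15
[18] read 'c'  n15⇒n16  ** P4@[13:18],P5@[17:18]
[19] read 'c'  n16⇒n0 ·f
[20] read 'c'  n0⇒n0
[21] read 'a'  n0⇒n6
[22] read 'b'  n6⇒n7
[23] read 'c'  n7⇒n10 ·f  ** P5@[22:23]
[24] read 'c'  n10⇒n0 ·f
[25] read 'b'  n0⇒n1
[26] read 'b'  n1⇒n2  ** P0@[25:26]
[27] read 'b'  n2⇒n3  ** P0@[26:27]
[28] read 'c'  n3⇒n4  ** P5@[27:28]
[29] read 'a'  n4⇒n5  ** P1@[25:29]
[30] read 'b'  n5⇒n15 ·f
[31] read 'c'  n15⇒n16  ** P4@[26:31],P5@[30:31]
[32] read 'a'  n16⇒n6 ·f
[33] read 'b'  n6⇒n7
[34] read 'b'  n7⇒n8  ** P0@[33:34]
[35] read 'b'  n8⇒n3 ·f  ** P0@[34:35]
[36] read 'b'  n3⇒n3 ·f  ** P0@[35:36]
[37] read 'c'  n3⇒n4  ** P5@[36:37]
[38] read 'b'  n4⇒n11 ·f
[39] read 'c'  n11⇒n12  ** P3@[36:39],P5@[38:39]
[40] read 'a'  n12⇒n6 ·f
[41] read 'c'  n6⇒n0 ·f
[42] read 'a'  n0⇒n6
[43] read 'b'  n6⇒n7
[44] read 'b'  n7⇒n8  ** P0@[43:44]
[45] read 'a'  n8⇒n9  ** P2@[42:45]
[46] read 'c'  n9⇒n0 ·f
[47] read 'b'  n0⇒n1
[48] read 'a'  n1⇒n6 ·f
[49] read 'b'  n6⇒n7
[50] read 'b'  n7⇒n8  ** P0@[49:50]
[51] read 'b'  n8⇒n3 ·f  ** P0@[50:51]
[52] read 'c'  n3⇒n4  ** P5@[51:52]
[53] read 'a'  n4⇒n5  ** P1@[49:53]
[54] read 'b'  n5⇒n15 ·f
[55] read 'c'  n15⇒n16  ** P4@[50:55],P5@[54:55]
[56] read 'b'  n16⇒n11 ·f
[57] read 'b'  n11⇒n2 ·f  ** P0@[56:57]
[58] read 'c'  n2⇒n13  ** P5@[57:58]
[59] read 'a'  n13⇒n14
[60] read 'b'  n14⇒n15
[61] read 'b'  n15⇒n8 ·f  ** P0@[60:61]
[62] read 'c'  n8⇒n13 ·f  ** P5@[61:62]
[63] read 'a'  n13⇒n14
[64] read 'b'  n14⇒n15

Matches: [[1,5],[4,0],[5,5],[8,4],[8,5],[12,5],[14,0],[15,5],[18,4],[18,5],[23,5],[26,0],[27,0],[28,5],[29,1],[31,4],[31,5],[34,0],[35,0],[36,0],[37,5],[39,3],[39,5],[44,0],[45,2],[50,0],[51,0],[52,5],[53,1],[55,4],[55,5],[57,0],[58,5],[61,0],[62,5]]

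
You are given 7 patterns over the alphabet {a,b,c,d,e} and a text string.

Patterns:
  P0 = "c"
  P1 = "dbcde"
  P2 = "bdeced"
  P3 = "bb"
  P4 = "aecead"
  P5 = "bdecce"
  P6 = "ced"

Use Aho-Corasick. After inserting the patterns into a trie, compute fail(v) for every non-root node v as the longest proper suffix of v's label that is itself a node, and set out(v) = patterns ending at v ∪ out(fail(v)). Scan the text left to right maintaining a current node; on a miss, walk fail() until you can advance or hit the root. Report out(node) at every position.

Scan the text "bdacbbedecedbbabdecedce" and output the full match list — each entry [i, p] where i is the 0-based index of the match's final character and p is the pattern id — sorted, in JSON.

Build automaton:
Trie (insert patterns):
  0='ε' goto a→14 b→7 c→1 d→2
  1='c' goto e→22  ←P0
  2='d' goto b→3
  3='db' goto c→4
  4='dbc' goto d→5
  5='dbcd' goto e→6
  6='dbcde' goto ·  ←P1
  7='b' goto b→13 d→8
  8='bd' goto e→9
  9='bde' goto c→10
  10='bdec' goto c→20 e→11
  11='bdece' goto d→12
  12='bdeced' goto ·  ←P2
  13='bb' goto ·  ←P3
  14='a' goto e→15
  15='ae' goto c→16
  16='aec' goto e→17
  17='aece' goto a→18
  18='aecea' goto d→19
  19='aecead' goto ·  ←P4
  20='bdecc' goto e→21
  21='bdecce' goto ·  ←P5
  22='ce' goto d→23
  23='ced' goto ·  ←P6

Failure links (BFS by depth):
  n1('c'): parent n0 fail=0; on 'c' 0 → fail=0;  out {0}∪∅={0}
  n2('d'): parent n0 fail=0; on 'd' 0 → fail=0;  out ∅∪∅=∅
  n7('b'): parent n0 fail=0; on 'b' 0 → fail=0;  out ∅∪∅=∅
  n14('a'): parent n0 fail=0; on 'a' 0 → fail=0;  out ∅∪∅=∅
  n3('db'): parent n2 fail=0; on 'b' 0 → fail=7;  out ∅∪∅=∅
  n8('bd'): parent n7 fail=0; on 'd' 0 → fail=2;  out ∅∪∅=∅
  n13('bb'): parent n7 fail=0; on 'b' 0 → fail=7;  out {3}∪∅={3}
  n15('ae'): parent n14 fail=0; on 'e' 0 → fail=0;  out ∅∪∅=∅
  n22('ce'): parent n1 fail=0; on 'e' 0 → fail=0;  out ∅∪∅=∅
  n4('dbc'): parent n3 fail=7; on 'c' 7→0 → fail=1;  out ∅∪{0}={0}
  n9('bde'): parent n8 fail=2; on 'e' 2→0 → fail=0;  out ∅∪∅=∅
  n16('aec'): parent n15 fail=0; on 'c' 0 → fail=1;  out ∅∪{0}={0}
  n23('ced'): parent n22 fail=0; on 'd' 0 → fail=2;  out {6}∪∅={6}
  n5('dbcd'): parent n4 fail=1; on 'd' 1→0 → fail=2;  out ∅∪∅=∅
  n10('bdec'): parent n9 fail=0; on 'c' 0 → fail=1;  out ∅∪{0}={0}
  n17('aece'): parent n16 fail=1; on 'e' 1 → fail=22;  out ∅∪∅=∅
  n6('dbcde'): parent n5 fail=2; on 'e' 2→0 → fail=0;  out {1}∪∅={1}
  n11('bdece'): parent n10 fail=1; on 'e' 1 → fail=22;  out ∅∪∅=∅
  n18('aecea'): parent n17 fail=22; on 'a' 22→0 → fail=14;  out ∅∪∅=∅
  n20('bdecc'): parent n10 fail=1; on 'c' 1→0 → fail=1;  out ∅∪{0}={0}
  n12('bdeced'): parent n11 fail=22; on 'd' 22 → fail=23;  out {2}∪{6}={2,6}
  n19('aecead'): parent n18 fail=14; on 'd' 14→0 → fail=2;  out {4}∪∅={4}
  n21('bdecce'): parent n20 fail=1; on 'e' 1 → fail=22;  out {5}∪∅={5}

Run:
pos 0 'b': at 7
pos 1 'd': at 8
pos 2 'a': at 14 (via fail)
pos 3 'c': at 1 (via fail)  emit P0@[3:3]
pos 4 'b': at 7 (via fail)
pos 5 'b': at 13  emit P3@[4:5]
pos 6 'e': at 0 (via fail)
pos 7 'd': at 2
pos 8 'e': at 0 (via fail)
pos 9 'c': at 1  emit P0@[9:9]
pos 10 'e': at 22
pos 11 'd': at 23  emit P6@[9:11]
pos 12 'b': at 3 (via fail)
pos 13 'b': at 13 (via fail)  emit P3@[12:13]
pos 14 'a': at 14 (via fail)
pos 15 'b': at 7 (via fail)
pos 16 'd': at 8
pos 17 'e': at 9
pos 18 'c': at 10  emit P0@[18:18]
pos 19 'e': at 11
pos 20 'd': at 12  emit P2@[15:20],P6@[18:20]
pos 21 'c': at 1 (via fail)  emit P0@[21:21]
pos 22 'e': at 22

Result: [[3,0],[5,3],[9,0],[11,6],[13,3],[18,0],[20,2],[20,6],[21,0]]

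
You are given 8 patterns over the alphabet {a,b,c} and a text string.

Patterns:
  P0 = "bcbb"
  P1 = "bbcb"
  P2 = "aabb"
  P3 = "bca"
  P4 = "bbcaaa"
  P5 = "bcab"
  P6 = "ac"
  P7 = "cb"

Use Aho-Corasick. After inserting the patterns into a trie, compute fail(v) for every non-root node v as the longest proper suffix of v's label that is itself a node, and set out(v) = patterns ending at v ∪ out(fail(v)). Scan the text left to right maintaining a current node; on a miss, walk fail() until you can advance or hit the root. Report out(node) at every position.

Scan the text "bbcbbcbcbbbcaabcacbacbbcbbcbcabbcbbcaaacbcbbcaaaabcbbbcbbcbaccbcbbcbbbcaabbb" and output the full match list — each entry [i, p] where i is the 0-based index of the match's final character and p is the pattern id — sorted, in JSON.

Build:
Trie (insert patterns):
  0='ε' goto a→8 b→1 c→18
  1='b' goto b→5 c→2
  2='bc' goto a→12 b→3
  3='bcb' goto b→4
  4='bcbb' goto ·  [P0 ends]
  5='bb' goto c→6
  6='bbc' goto a→13 b→7
  7='bbcb' goto ·  [P1 ends]
  8='a' goto a→9 c→17
  9='aa' goto b→10
  10='aab' goto b→11
  11='aabb' goto ·  [P2 ends]
  12='bca' goto b→16  [P3 ends]
  13='bbca' goto a→14
  14='bbcaa' goto a→15
  15='bbcaaa' goto ·  [P4 ends]
  16='bcab' goto ·  [P5 ends]
  17='ac' goto ·  [P6 ends]
  18='c' goto b→19
  19='cb' goto ·  [P7 ends]

Failure links (BFS by depth):
  fail(1) 'b': from fail(0)=0 chase 'b': 0 ⇒ 0;  out=∅∪out(0)=∅
  fail(8) 'a': from fail(0)=0 chase 'a': 0 ⇒ 0;  out=∅∪out(0)=∅
  fail(18) 'c': from fail(0)=0 chase 'c': 0 ⇒ 0;  out=∅∪out(0)=∅
  fail(2) 'bc': from fail(1)=0 chase 'c': 0 ⇒ 18;  out=∅∪out(18)=∅
  fail(5) 'bb': from fail(1)=0 chase 'b': 0 ⇒ 1;  out=∅∪out(1)=∅
  fail(9) 'aa': from fail(8)=0 chase 'a': 0 ⇒ 8;  out=∅∪out(8)=∅
  fail(17) 'ac': from fail(8)=0 chase 'c': 0 ⇒ 18;  out={6}∪out(18)={6}
  fail(19) 'cb': from fail(18)=0 chase 'b': 0 ⇒ 1;  out={7}∪out(1)={7}
  fail(3) 'bcb': from fail(2)=18 chase 'b': 18 ⇒ 19;  out=∅∪out(19)={7}
  fail(6) 'bbc': from fail(5)=1 chase 'c': 1 ⇒ 2;  out=∅∪out(2)=∅
  fail(10) 'aab': from fail(9)=8 chase 'b': 8→0 ⇒ 1;  out=∅∪out(1)=∅
  fail(12) 'bca': from fail(2)=18 chase 'a': 18→0 ⇒ 8;  out={3}∪out(8)={3}
  fail(4) 'bcbb': from fail(3)=19 chase 'b': 19→1 ⇒ 5;  out={0}∪out(5)={0}
  fail(7) 'bbcb': from fail(6)=2 chase 'b': 2 ⇒ 3;  out={1}∪out(3)={1,7}
  fail(11) 'aabb': from fail(10)=1 chase 'b': 1 ⇒ 5;  out={2}∪out(5)={2}
  fail(13) 'bbca': from fail(6)=2 chase 'a': 2 ⇒ 12;  out=∅∪out(12)={3}
  fail(16) 'bcab': from fail(12)=8 chase 'b': 8→0 ⇒ 1;  out={5}∪out(1)={5}
  fail(14) 'bbcaa': from fail(13)=12 chase 'a': 12→8 ⇒ 9;  out=∅∪out(9)=∅
  fail(15) 'bbcaaa': from fail(14)=9 chase 'a': 9→8 ⇒ 9;  out={4}∪out(9)={4}

Run:
pos 0 'b': at 1
pos 1 'b': at 5
pos 2 'c': at 6
pos 3 'b': at 7  → match P1@[0:3],P7@[2:3]
pos 4 'b': at 4 (via fail)  → match P0@[1:4]
pos 5 'c': at 6 (via fail)
pos 6 'b': at 7  → match P1@[3:6],P7@[5:6]
pos 7 'c': at 2 (via fail)
pos 8 'b': at 3  → match P7@[7:8]
pos 9 'b': at 4  → match P0@[6:9]
pos 10 'b': at 5 (via fail)
pos 11 'c': at 6
pos 12 'a': at 13  → match P3@[10:12]
pos 13 'a': at 14
pos 14 'b': at 10 (via fail)
pos 15 'c': at 2 (via fail)
pos 16 'a': at 12  → match P3@[14:16]
pos 17 'c': at 17 (via fail)  → match P6@[16:17]
pos 18 'b': at 19 (via fail)  → match P7@[17:18]
pos 19 'a': at 8 (via fail)
pos 20 'c': at 17  → match P6@[19:20]
pos 21 'b': at 19 (via fail)  → match P7@[20:21]
pos 22 'b': at 5 (via fail)
pos 23 'c': at 6
pos 24 'b': at 7  → match P1@[21:24],P7@[23:24]
pos 25 'b': at 4 (via fail)  → match P0@[22:25]
pos 26 'c': at 6 (via fail)
pos 27 'b': at 7  → match P1@[24:27],P7@[26:27]
pos 28 'c': at 2 (via fail)
pos 29 'a': at 12  → match P3@[27:29]
pos 30 'b': at 16  → match P5@[27:30]
pos 31 'b': at 5 (via fail)
pos 32 'c': at 6
pos 33 'b': at 7  → match P1@[30:33],P7@[32:33]
pos 34 'b': at 4 (via fail)  → match P0@[31:34]
pos 35 'c': at 6 (via fail)
pos 36 'a': at 13  → match P3@[34:36]
pos 37 'a': at 14
pos 38 'a': at 15  → match P4@[33:38]
pos 39 'c': at 17 (via fail)  → match P6@[38:39]
pos 40 'b': at 19 (via fail)  → match P7@[39:40]
pos 41 'c': at 2 (via fail)
pos 42 'b': at 3  → match P7@[41:42]
pos 43 'b': at 4  → match P0@[40:43]
pos 44 'c': at 6 (via fail)
pos 45 'a': at 13  → match P3@[43:45]
pos 46 'a': at 14
pos 47 'a': at 15  → match P4@[42:47]
pos 48 'a': at 9 (via fail)
pos 49 'b': at 10
pos 50 'c': at 2 (via fail)
pos 51 'b': at 3  → match P7@[50:51]
pos 52 'b': at 4  → match P0@[49:52]
pos 53 'b': at 5 (via fail)
pos 54 'c': at 6
pos 55 'b': at 7  → match P1@[52:55],P7@[54:55]
pos 56 'b': at 4 (via fail)  → match P0@[53:56]
pos 57 'c': at 6 (via fail)
pos 58 'b': at 7  → match P1@[55:58],P7@[57:58]
pos 59 'a': at 8 (via fail)
pos 60 'c': at 17  → match P6@[59:60]
pos 61 'c': at 18 (via fail)
pos 62 'b': at 19  → match P7@[61:62]
pos 63 'c': at 2 (via fail)
pos 64 'b': at 3  → match P7@[63:64]
pos 65 'b': at 4  → match P0@[62:65]
pos 66 'c': at 6 (via fail)
pos 67 'b': at 7  → match P1@[64:67],P7@[66:67]
pos 68 'b': at 4 (via fail)  → match P0@[65:68]
pos 69 'b': at 5 (via fail)
pos 70 'c': at 6
pos 71 'a': at 13  → match P3@[69:71]
pos 72 'a': at 14
pos 73 'b': at 10 (via fail)
pos 74 'b': at 11  → match P2@[71:74]
pos 75 'b': at 5 (via fail)

Matches: [[3,1],[3,7],[4,0],[6,1],[6,7],[8,7],[9,0],[12,3],[16,3],[17,6],[18,7],[20,6],[21,7],[24,1],[24,7],[25,0],[27,1],[27,7],[29,3],[30,5],[33,1],[33,7],[34,0],[36,3],[38,4],[39,6],[40,7],[42,7],[43,0],[45,3],[47,4],[51,7],[52,0],[55,1],[55,7],[56,0],[58,1],[58,7],[60,6],[62,7],[64,7],[65,0],[67,1],[67,7],[68,0],[71,3],[74,2]]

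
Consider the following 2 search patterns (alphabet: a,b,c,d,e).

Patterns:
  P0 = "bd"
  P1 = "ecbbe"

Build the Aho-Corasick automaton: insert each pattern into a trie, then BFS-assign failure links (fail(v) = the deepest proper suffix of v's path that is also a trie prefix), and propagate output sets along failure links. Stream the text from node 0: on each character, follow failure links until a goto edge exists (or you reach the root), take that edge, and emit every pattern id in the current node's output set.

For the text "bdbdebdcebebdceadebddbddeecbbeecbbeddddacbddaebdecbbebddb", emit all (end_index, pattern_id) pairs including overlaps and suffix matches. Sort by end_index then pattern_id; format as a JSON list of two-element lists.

Build:
Trie nodes:
  n0 'ε': b→1 e→3
  n1 'b': d→2
  n2 'bd': ·  ←P0
  n3 'e': c→4
  n4 'ec': b→5
  n5 'ecb': b→6
  n6 'ecbb': e→7
  n7 'ecbbe': ·  ←P1

BFS fail/out derivation:
  n1('b'): parent n0 fail=0; on 'b' 0 → fail=0;  out ∅∪∅=∅
  n3('e'): parent n0 fail=0; on 'e' 0 → fail=0;  out ∅∪∅=∅
  n2('bd'): parent n1 fail=0; on 'd' 0 → fail=0;  out {0}∪∅={0}
  n4('ec'): parent n3 fail=0; on 'c' 0 → fail=0;  out ∅∪∅=∅
  n5('ecb'): parent n4 fail=0; on 'b' 0 → fail=1;  out ∅∪∅=∅
  n6('ecbb'): parent n5 fail=1; on 'b' 1→0 → fail=1;  out ∅∪∅=∅
  n7('ecbbe'): parent n6 fail=1; on 'e' 1→0 → fail=3;  out {1}∪∅={1}

Text stream:
i=0 'b': node 0→1
i=1 'd': node 1→2  → match P0@[0:1]
i=2 'b': node 2→1 (fail-walked)
i=3 'd': node 1→2  → match P0@[2:3]
i=4 'e': node 2→3 (fail-walked)
i=5 'b': node 3→1 (fail-walked)
i=6 'd': node 1→2  → match P0@[5:6]
i=7 'c': node 2→0 (fail-walked)
i=8 'e': node 0→3
i=9 'b': node 3→1 (fail-walked)
i=10 'e': node 1→3 (fail-walked)
i=11 'b': node 3→1 (fail-walked)
i=12 'd': node 1→2  → match P0@[11:12]
i=13 'c': node 2→0 (fail-walked)
i=14 'e': node 0→3
i=15 'a': node 3→0 (fail-walked)
i=16 'd': node 0→0
i=17 'e': node 0→3
i=18 'b': node 3→1 (fail-walked)
i=19 'd': node 1→2  → match P0@[18:19]
i=20 'd': node 2→0 (fail-walked)
i=21 'b': node 0→1
i=22 'd': node 1→2  → match P0@[21:22]
i=23 'd': node 2→0 (fail-walked)
i=24 'e': node 0→3
i=25 'e': node 3→3 (fail-walked)
i=26 'c': node 3→4
i=27 'b': node 4→5
i=28 'b': node 5→6
i=29 'e': node 6→7  → match P1@[25:29]
i=30 'e': node 7→3 (fail-walked)
i=31 'c': node 3→4
i=32 'b': node 4→5
i=33 'b': node 5→6
i=34 'e': node 6→7  → match P1@[30:34]
i=35 'd': node 7→0 (fail-walked)
i=36 'd': node 0→0
i=37 'd': node 0→0
i=38 'd': node 0→0
i=39 'a': node 0→0
i=40 'c': node 0→0
i=41 'b': node 0→1
i=42 'd': node 1→2  → match P0@[41:42]
i=43 'd': node 2→0 (fail-walked)
i=44 'a': node 0→0
i=45 'e': node 0→3
i=46 'b': node 3→1 (fail-walked)
i=47 'd': node 1→2  → match P0@[46:47]
i=48 'e': node 2→3 (fail-walked)
i=49 'c': node 3→4
i=50 'b': node 4→5
i=51 'b': node 5→6
i=52 'e': node 6→7  → match P1@[48:52]
i=53 'b': node 7→1 (fail-walked)
i=54 'd': node 1→2  → match P0@[53:54]
i=55 'd': node 2→0 (fail-walked)
i=56 'b': node 0→1

All matches (sorted): [[1,0],[3,0],[6,0],[12,0],[19,0],[22,0],[29,1],[34,1],[42,0],[47,0],[52,1],[54,0]]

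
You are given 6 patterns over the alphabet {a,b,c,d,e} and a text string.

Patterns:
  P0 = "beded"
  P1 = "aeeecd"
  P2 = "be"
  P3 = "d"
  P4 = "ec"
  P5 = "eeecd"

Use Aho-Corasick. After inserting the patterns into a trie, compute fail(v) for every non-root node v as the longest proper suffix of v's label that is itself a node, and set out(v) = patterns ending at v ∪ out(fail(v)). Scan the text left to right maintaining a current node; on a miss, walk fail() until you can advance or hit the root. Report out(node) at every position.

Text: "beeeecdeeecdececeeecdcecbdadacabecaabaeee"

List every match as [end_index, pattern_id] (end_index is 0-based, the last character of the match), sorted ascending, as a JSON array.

Construct AC machine:
Trie nodes:
  0='ε' goto a→6 b→1 d→12 e→13
  1='b' goto e→2
  2='be' goto d→3  ←P2
  3='bed' goto e→4
  4='bede' goto d→5
  5='beded' goto ·  ←P0
  6='a' goto e→7
  7='ae' goto e→8
  8='aee' goto e→9
  9='aeee' goto c→10
  10='aeeec' goto d→11
  11='aeeecd' goto ·  ←P1
  12='d' goto ·  ←P3
  13='e' goto c→14 e→15
  14='ec' goto ·  ←P4
  15='ee' goto e→16
  16='eee' goto c→17
  17='eeec' goto d→18
  18='eeecd' goto ·  ←P5

Failure links (BFS by depth):
  n1('b'): parent n0 fail=0; on 'b' 0 → fail=0;  out ∅∪∅=∅
  n6('a'): parent n0 fail=0; on 'a' 0 → fail=0;  out ∅∪∅=∅
  n12('d'): parent n0 fail=0; on 'd' 0 → fail=0;  out {3}∪∅={3}
  n13('e'): parent n0 fail=0; on 'e' 0 → fail=0;  out ∅∪∅=∅
  n2('be'): parent n1 fail=0; on 'e' 0 → fail=13;  out {2}∪∅={2}
  n7('ae'): parent n6 fail=0; on 'e' 0 → fail=13;  out ∅∪∅=∅
  n14('ec'): parent n13 fail=0; on 'c' 0 → fail=0;  out {4}∪∅={4}
  n15('ee'): parent n13 fail=0; on 'e' 0 → fail=13;  out ∅∪∅=∅
  n3('bed'): parent n2 fail=13; on 'd' 13→0 → fail=12;  out ∅∪{3}={3}
  n8('aee'): parent n7 fail=13; on 'e' 13 → fail=15;  out ∅∪∅=∅
  n16('eee'): parent n15 fail=13; on 'e' 13 → fail=15;  out ∅∪∅=∅
  n4('bede'): parent n3 fail=12; on 'e' 12→0 → fail=13;  out ∅∪∅=∅
  n9('aeee'): parent n8 fail=15; on 'e' 15 → fail=16;  out ∅∪∅=∅
  n17('eeec'): parent n16 fail=15; on 'c' 15→13 → fail=14;  out ∅∪{4}={4}
  n5('beded'): parent n4 fail=13; on 'd' 13→0 → fail=12;  out {0}∪{3}={0,3}
  n10('aeeec'): parent n9 fail=16; on 'c' 16 → fail=17;  out ∅∪{4}={4}
  n18('eeecd'): parent n17 fail=14; on 'd' 14→0 → fail=12;  out {5}∪{3}={3,5}
  n11('aeeecd'): parent n10 fail=17; on 'd' 17 → fail=18;  out {1}∪{3,5}={1,3,5}

Run:
[0] read 'b'  n0⇒n1
[1] read 'e'  n1⇒n2  → match P2@[0:1]
[2] read 'e'  n2⇒n15 ·f
[3] read 'e'  n15⇒n16
[4] read 'e'  n16⇒n16 ·f
[5] read 'c'  n16⇒n17  → match P4@[4:5]
[6] read 'd'  n17⇒n18  → match P3@[6:6],P5@[2:6]
[7] read 'e'  n18⇒n13 ·f
[8] read 'e'  n13⇒n15
[9] read 'e'  n15⇒n16
[10] read 'c'  n16⇒n17  → match P4@[9:10]
[11] read 'd'  n17⇒n18  → match P3@[11:11],P5@[7:11]
[12] read 'e'  n18⇒n13 ·f
[13] read 'c'  n13⇒n14  → match P4@[12:13]
[14] read 'e'  n14⇒n13 ·f
[15] read 'c'  n13⇒n14  → match P4@[14:15]
[16] read 'e'  n14⇒n13 ·f
[17] read 'e'  n13⇒n15
[18] read 'e'  n15⇒n16
[19] read 'c'  n16⇒n17  → match P4@[18:19]
[20] read 'd'  n17⇒n18  → match P3@[20:20],P5@[16:20]
[21] read 'c'  n18⇒n0 ·f
[22] read 'e'  n0⇒n13
[23] read 'c'  n13⇒n14  → match P4@[22:23]
[24] read 'b'  n14⇒n1 ·f
[25] read 'd'  n1⇒n12 ·f  → match P3@[25:25]
[26] read 'a'  n12⇒n6 ·f
[27] read 'd'  n6⇒n12 ·f  → match P3@[27:27]
[28] read 'a'  n12⇒n6 ·f
[29] read 'c'  n6⇒n0 ·f
[30] read 'a'  n0⇒n6
[31] read 'b'  n6⇒n1 ·f
[32] read 'e'  n1⇒n2  → match P2@[31:32]
[33] read 'c'  n2⇒n14 ·f  → match P4@[32:33]
[34] read 'a'  n14⇒n6 ·f
[35] read 'a'  n6⇒n6 ·f
[36] read 'b'  n6⇒n1 ·f
[37] read 'a'  n1⇒n6 ·f
[38] read 'e'  n6⇒n7
[39] read 'e'  n7⇒n8
[40] read 'e'  n8⇒n9

All matches (sorted): [[1,2],[5,4],[6,3],[6,5],[10,4],[11,3],[11,5],[13,4],[15,4],[19,4],[20,3],[20,5],[23,4],[25,3],[27,3],[32,2],[33,4]]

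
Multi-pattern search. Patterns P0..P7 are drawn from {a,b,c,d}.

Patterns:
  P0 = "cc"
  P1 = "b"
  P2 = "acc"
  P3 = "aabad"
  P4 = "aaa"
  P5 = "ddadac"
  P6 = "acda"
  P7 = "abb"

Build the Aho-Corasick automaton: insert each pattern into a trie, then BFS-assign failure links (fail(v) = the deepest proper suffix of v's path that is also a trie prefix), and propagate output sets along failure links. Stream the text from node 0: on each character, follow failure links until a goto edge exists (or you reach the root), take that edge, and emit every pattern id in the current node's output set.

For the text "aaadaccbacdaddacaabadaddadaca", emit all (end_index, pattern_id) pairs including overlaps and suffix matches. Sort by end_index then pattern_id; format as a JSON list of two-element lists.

Construct AC machine:
Trie nodes:
  0='ε' goto a→4 b→3 c→1 d→12
  1='c' goto c→2
  2='cc' goto ·  ←P0
  3='b' goto ·  ←P1
  4='a' goto a→7 b→20 c→5
  5='ac' goto c→6 d→18
  6='acc' goto ·  ←P2
  7='aa' goto a→11 b→8
  8='aab' goto a→9
  9='aaba' goto d→10
  10='aabad' goto ·  ←P3
  11='aaa' goto ·  ←P4
  12='d' goto d→13
  13='dd' goto a→14
  14='dda' goto d→15
  15='ddad' goto a→16
  16='ddada' goto c→17
  17='ddadac' goto ·  ←P5
  18='acd' goto a→19
  19='acda' goto ·  ←P6
  20='ab' goto b→21
  21='abb' goto ·  ←P7

Failure links (BFS by depth):
  fail(1) 'c': from fail(0)=0 chase 'c': 0 ⇒ 0;  out=∅∪out(0)=∅
  fail(3) 'b': from fail(0)=0 chase 'b': 0 ⇒ 0;  out={1}∪out(0)={1}
  fail(4) 'a': from fail(0)=0 chase 'a': 0 ⇒ 0;  out=∅∪out(0)=∅
  fail(12) 'd': from fail(0)=0 chase 'd': 0 ⇒ 0;  out=∅∪out(0)=∅
  fail(2) 'cc': from fail(1)=0 chase 'c': 0 ⇒ 1;  out={0}∪out(1)={0}
  fail(5) 'ac': from fail(4)=0 chase 'c': 0 ⇒ 1;  out=∅∪out(1)=∅
  fail(7) 'aa': from fail(4)=0 chase 'a': 0 ⇒ 4;  out=∅∪out(4)=∅
  fail(13) 'dd': from fail(12)=0 chase 'd': 0 ⇒ 12;  out=∅∪out(12)=∅
  fail(20) 'ab': from fail(4)=0 chase 'b': 0 ⇒ 3;  out=∅∪out(3)={1}
  fail(6) 'acc': from fail(5)=1 chase 'c': 1 ⇒ 2;  out={2}∪out(2)={0,2}
  fail(8) 'aab': from fail(7)=4 chase 'b': 4 ⇒ 20;  out=∅∪out(20)={1}
  fail(11) 'aaa': from fail(7)=4 chase 'a': 4 ⇒ 7;  out={4}∪out(7)={4}
  fail(14) 'dda': from fail(13)=12 chase 'a': 12→0 ⇒ 4;  out=∅∪out(4)=∅
  fail(18) 'acd': from fail(5)=1 chase 'd': 1→0 ⇒ 12;  out=∅∪out(12)=∅
  fail(21) 'abb': from fail(20)=3 chase 'b': 3→0 ⇒ 3;  out={7}∪out(3)={1,7}
  fail(9) 'aaba': from fail(8)=20 chase 'a': 20→3→0 ⇒ 4;  out=∅∪out(4)=∅
  fail(15) 'ddad': from fail(14)=4 chase 'd': 4→0 ⇒ 12;  out=∅∪out(12)=∅
  fail(19) 'acda': from fail(18)=12 chase 'a': 12→0 ⇒ 4;  out={6}∪out(4)={6}
  fail(10) 'aabad': from fail(9)=4 chase 'd': 4→0 ⇒ 12;  out={3}∪out(12)={3}
  fail(16) 'ddada': from fail(15)=12 chase 'a': 12→0 ⇒ 4;  out=∅∪out(4)=∅
  fail(17) 'ddadac': from fail(16)=4 chase 'c': 4 ⇒ 5;  out={5}∪out(5)={5}

Scan:
[0] read 'a'  n0⇒n4
[1] read 'a'  n4⇒n7
[2] read 'a'  n7⇒n11  emit P4@[0:2]
[3] read 'd'  n11⇒n12 ·f
[4] read 'a'  n12⇒n4 ·f
[5] read 'c'  n4⇒n5
[6] read 'c'  n5⇒n6  emit P0@[5:6],P2@[4:6]
[7] read 'b'  n6⇒n3 ·f  emit P1@[7:7]
[8] read 'a'  n3⇒n4 ·f
[9] read 'c'  n4⇒n5
[10] read 'd'  n5⇒n18
[11] read 'a'  n18⇒n19  emit P6@[8:11]
[12] read 'd'  n19⇒n12 ·f
[13] read 'd'  n12⇒n13
[14] read 'a'  n13⇒n14
[15] read 'c'  n14⇒n5 ·f
[16] read 'a'  n5⇒n4 ·f
[17] read 'a'  n4⇒n7
[18] read 'b'  n7⇒n8  emit P1@[18:18]
[19] read 'a'  n8⇒n9
[20] read 'd'  n9⇒n10  emit P3@[16:20]
[21] read 'a'  n10⇒n4 ·f
[22] read 'd'  n4⇒n12 ·f
[23] read 'd'  n12⇒n13
[24] read 'a'  n13⇒n14
[25] read 'd'  n14⇒n15
[26] read 'a'  n15⇒n16
[27] read 'c'  n16⇒n17  emit P5@[22:27]
[28] read 'a'  n17⇒n4 ·f

All matches (sorted): [[2,4],[6,0],[6,2],[7,1],[11,6],[18,1],[20,3],[27,5]]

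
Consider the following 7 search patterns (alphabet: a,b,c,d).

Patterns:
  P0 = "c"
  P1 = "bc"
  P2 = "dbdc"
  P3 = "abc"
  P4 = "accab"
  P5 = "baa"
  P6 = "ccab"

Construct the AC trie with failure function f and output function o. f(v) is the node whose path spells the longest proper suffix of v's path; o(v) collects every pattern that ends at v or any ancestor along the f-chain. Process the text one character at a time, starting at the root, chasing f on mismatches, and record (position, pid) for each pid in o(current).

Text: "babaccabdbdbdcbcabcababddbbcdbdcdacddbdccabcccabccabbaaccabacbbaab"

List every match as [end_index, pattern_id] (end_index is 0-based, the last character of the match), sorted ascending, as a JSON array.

Build:
Trie (insert patterns):
  0='ε' goto a→8 b→2 c→1 d→4
  1='c' goto c→17  ←P0
  2='b' goto a→15 c→3
  3='bc' goto ·  ←P1
  4='d' goto b→5
  5='db' goto d→6
  6='dbd' goto c→7
  7='dbdc' goto ·  ←P2
  8='a' goto b→9 c→11
  9='ab' goto c→10
  10='abc' goto ·  ←P3
  11='ac' goto c→12
  12='acc' goto a→13
  13='acca' goto b→14
  14='accab' goto ·  ←P4
  15='ba' goto a→16
  16='baa' goto ·  ←P5
  17='cc' goto a→18
  18='cca' goto b→19
  19='ccab' goto ·  ←P6

BFS fail/out derivation:
  fail(1) 'c': from fail(0)=0 chase 'c': 0 ⇒ 0;  out={0}∪out(0)={0}
  fail(2) 'b': from fail(0)=0 chase 'b': 0 ⇒ 0;  out=∅∪out(0)=∅
  fail(4) 'd': from fail(0)=0 chase 'd': 0 ⇒ 0;  out=∅∪out(0)=∅
  fail(8) 'a': from fail(0)=0 chase 'a': 0 ⇒ 0;  out=∅∪out(0)=∅
  fail(3) 'bc': from fail(2)=0 chase 'c': 0 ⇒ 1;  out={1}∪out(1)={0,1}
  fail(5) 'db': from fail(4)=0 chase 'b': 0 ⇒ 2;  out=∅∪out(2)=∅
  fail(9) 'ab': from fail(8)=0 chase 'b': 0 ⇒ 2;  out=∅∪out(2)=∅
  fail(11) 'ac': from fail(8)=0 chase 'c': 0 ⇒ 1;  out=∅∪out(1)={0}
  fail(15) 'ba': from fail(2)=0 chase 'a': 0 ⇒ 8;  out=∅∪out(8)=∅
  fail(17) 'cc': from fail(1)=0 chase 'c': 0 ⇒ 1;  out=∅∪out(1)={0}
  fail(6) 'dbd': from fail(5)=2 chase 'd': 2→0 ⇒ 4;  out=∅∪out(4)=∅
  fail(10) 'abc': from fail(9)=2 chase 'c': 2 ⇒ 3;  out={3}∪out(3)={0,1,3}
  fail(12) 'acc': from fail(11)=1 chase 'c': 1 ⇒ 17;  out=∅∪out(17)={0}
  fail(16) 'baa': from fail(15)=8 chase 'a': 8→0 ⇒ 8;  out={5}∪out(8)={5}
  fail(18) 'cca': from fail(17)=1 chase 'a': 1→0 ⇒ 8;  out=∅∪out(8)=∅
  fail(7) 'dbdc': from fail(6)=4 chase 'c': 4→0 ⇒ 1;  out={2}∪out(1)={0,2}
  fail(13) 'acca': from fail(12)=17 chase 'a': 17 ⇒ 18;  out=∅∪out(18)=∅
  fail(19) 'ccab': from fail(18)=8 chase 'b': 8 ⇒ 9;  out={6}∪out(9)={6}
  fail(14) 'accab': from fail(13)=18 chase 'b': 18 ⇒ 19;  out={4}∪out(19)={4,6}

Scan:
[0] read 'b'  n0⇒n2
[1] read 'a'  n2⇒n15
[2] read 'b'  n15⇒n9 (fail-walked)
[3] read 'a'  n9⇒n15 (fail-walked)
[4] read 'c'  n15⇒n11 (fail-walked)  emit P0@[4:4]
[5] read 'c'  n11⇒n12  emit P0@[5:5]
[6] read 'a'  n12⇒n13
[7] read 'b'  n13⇒n14  emit P4@[3:7],P6@[4:7]
[8] read 'd'  n14⇒n4 (fail-walked)
[9] read 'b'  n4⇒n5
[10] read 'd'  n5⇒n6
[11] read 'b'  n6⇒n5 (fail-walked)
[12] read 'd'  n5⇒n6
[13] read 'c'  n6⇒n7  emit P0@[13:13],P2@[10:13]
[14] read 'b'  n7⇒n2 (fail-walked)
[15] read 'c'  n2⇒n3  emit P0@[15:15],P1@[14:15]
[16] read 'a'  n3⇒n8 (fail-walked)
[17] read 'b'  n8⇒n9
[18] read 'c'  n9⇒n10  emit P0@[18:18],P1@[17:18],P3@[16:18]
[19] read 'a'  n10⇒n8 (fail-walked)
[20] read 'b'  n8⇒n9
[21] read 'a'  n9⇒n15 (fail-walked)
[22] read 'b'  n15⇒n9 (fail-walked)
[23] read 'd'  n9⇒n4 (fail-walked)
[24] read 'd'  n4⇒n4 (fail-walked)
[25] read 'b'  n4⇒n5
[26] read 'b'  n5⇒n2 (fail-walked)
[27] read 'c'  n2⇒n3  emit P0@[27:27],P1@[26:27]
[28] read 'd'  n3⇒n4 (fail-walked)
[29] read 'b'  n4⇒n5
[30] read 'd'  n5⇒n6
[31] read 'c'  n6⇒n7  emit P0@[31:31],P2@[28:31]
[32] read 'd'  n7⇒n4 (fail-walked)
[33] read 'a'  n4⇒n8 (fail-walked)
[34] read 'c'  n8⇒n11  emit P0@[34:34]
[35] read 'd'  n11⇒n4 (fail-walked)
[36] read 'd'  n4⇒n4 (fail-walked)
[37] read 'b'  n4⇒n5
[38] read 'd'  n5⇒n6
[39] read 'c'  n6⇒n7  emit P0@[39:39],P2@[36:39]
[40] read 'c'  n7⇒n17 (fail-walked)  emit P0@[40:40]
[41] read 'a'  n17⇒n18
[42] read 'b'  n18⇒n19  emit P6@[39:42]
[43] read 'c'  n19⇒n10 (fail-walked)  emit P0@[43:43],P1@[42:43],P3@[41:43]
[44] read 'c'  n10⇒n17 (fail-walked)  emit P0@[44:44]
[45] read 'c'  n17⇒n17 (fail-walked)  emit P0@[45:45]
[46] read 'a'  n17⇒n18
[47] read 'b'  n18⇒n19  emit P6@[44:47]
[48] read 'c'  n19⇒n10 (fail-walked)  emit P0@[48:48],P1@[47:48],P3@[46:48]
[49] read 'c'  n10⇒n17 (fail-walked)  emit P0@[49:49]
[50] read 'a'  n17⇒n18
[51] read 'b'  n18⇒n19  emit P6@[48:51]
[52] read 'b'  n19⇒n2 (fail-walked)
[53] read 'a'  n2⇒n15
[54] read 'a'  n15⇒n16  emit P5@[52:54]
[55] read 'c'  n16⇒n11 (fail-walked)  emit P0@[55:55]
[56] read 'c'  n11⇒n12  emit P0@[56:56]
[57] read 'a'  n12⇒n13
[58] read 'b'  n13⇒n14  emit P4@[54:58],P6@[55:58]
[59] read 'a'  n14⇒n15 (fail-walked)
[60] read 'c'  n15⇒n11 (fail-walked)  emit P0@[60:60]
[61] read 'b'  n11⇒n2 (fail-walked)
[62] read 'b'  n2⇒n2 (fail-walked)
[63] read 'a'  n2⇒n15
[64] read 'a'  n15⇒n16  emit P5@[62:64]
[65] read 'b'  n16⇒n9 (fail-walked)

All matches (sorted): [[4,0],[5,0],[7,4],[7,6],[13,0],[13,2],[15,0],[15,1],[18,0],[18,1],[18,3],[27,0],[27,1],[31,0],[31,2],[34,0],[39,0],[39,2],[40,0],[42,6],[43,0],[43,1],[43,3],[44,0],[45,0],[47,6],[48,0],[48,1],[48,3],[49,0],[51,6],[54,5],[55,0],[56,0],[58,4],[58,6],[60,0],[64,5]]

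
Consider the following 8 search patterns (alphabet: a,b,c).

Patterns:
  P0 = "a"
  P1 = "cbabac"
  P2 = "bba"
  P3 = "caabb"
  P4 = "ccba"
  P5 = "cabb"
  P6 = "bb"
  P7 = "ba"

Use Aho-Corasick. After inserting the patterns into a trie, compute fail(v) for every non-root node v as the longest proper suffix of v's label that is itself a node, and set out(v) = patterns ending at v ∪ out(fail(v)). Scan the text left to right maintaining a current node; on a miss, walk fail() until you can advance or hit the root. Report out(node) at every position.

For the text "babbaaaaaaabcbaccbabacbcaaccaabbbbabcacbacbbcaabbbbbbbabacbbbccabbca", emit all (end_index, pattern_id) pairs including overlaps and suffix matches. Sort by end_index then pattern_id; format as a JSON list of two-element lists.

Construct AC machine:
Trie nodes:
  n0 'ε': a→1 b→8 c→2
  n1 'a': ·  ←P0
  n2 'c': a→11 b→3 c→15
  n3 'cb': a→4
  n4 'cba': b→5
  n5 'cbab': a→6
  n6 'cbaba': c→7
  n7 'cbabac': ·  ←P1
  n8 'b': a→20 b→9
  n9 'bb': a→10  ←P6
  n10 'bba': ·  ←P2
  n11 'ca': a→12 b→18
  n12 'caa': b→13
  n13 'caab': b→14
  n14 'caabb': ·  ←P3
  n15 'cc': b→16
  n16 'ccb': a→17
  n17 'ccba': ·  ←P4
  n18 'cab': b→19
  n19 'cabb': ·  ←P5
  n20 'ba': ·  ←P7

BFS fail/out derivation:
  n1('a'): parent n0 fail=0; on 'a' 0 → fail=0;  out {0}∪∅={0}
  n2('c'): parent n0 fail=0; on 'c' 0 → fail=0;  out ∅∪∅=∅
  n8('b'): parent n0 fail=0; on 'b' 0 → fail=0;  out ∅∪∅=∅
  n3('cb'): parent n2 fail=0; on 'b' 0 → fail=8;  out ∅∪∅=∅
  n9('bb'): parent n8 fail=0; on 'b' 0 → fail=8;  out {6}∪∅={6}
  n11('ca'): parent n2 fail=0; on 'a' 0 → fail=1;  out ∅∪{0}={0}
  n15('cc'): parent n2 fail=0; on 'c' 0 → fail=2;  out ∅∪∅=∅
  n20('ba'): parent n8 fail=0; on 'a' 0 → fail=1;  out {7}∪{0}={0,7}
  n4('cba'): parent n3 fail=8; on 'a' 8 → fail=20;  out ∅∪{0,7}={0,7}
  n10('bba'): parent n9 fail=8; on 'a' 8 → fail=20;  out {2}∪{0,7}={0,2,7}
  n12('caa'): parent n11 fail=1; on 'a' 1→0 → fail=1;  out ∅∪{0}={0}
  n16('ccb'): parent n15 fail=2; on 'b' 2 → fail=3;  out ∅∪∅=∅
  n18('cab'): parent n11 fail=1; on 'b' 1→0 → fail=8;  out ∅∪∅=∅
  n5('cbab'): parent n4 fail=20; on 'b' 20→1→0 → fail=8;  out ∅∪∅=∅
  n13('caab'): parent n12 fail=1; on 'b' 1→0 → fail=8;  out ∅∪∅=∅
  n17('ccba'): parent n16 fail=3; on 'a' 3 → fail=4;  out {4}∪{0,7}={0,4,7}
  n19('cabb'): parent n18 fail=8; on 'b' 8 → fail=9;  out {5}∪{6}={5,6}
  n6('cbaba'): parent n5 fail=8; on 'a' 8 → fail=20;  out ∅∪{0,7}={0,7}
  n14('caabb'): parent n13 fail=8; on 'b' 8 → fail=9;  out {3}∪{6}={3,6}
  n7('cbabac'): parent n6 fail=20; on 'c' 20→1→0 → fail=2;  out {1}∪∅={1}

Run:
i=0 'b': node 0→8
i=1 'a': node 8→20  emit P0@[1:1],P7@[0:1]
i=2 'b': node 20→8 (via fail)
i=3 'b': node 8→9  emit P6@[2:3]
i=4 'a': node 9→10  emit P0@[4:4],P2@[2:4],P7@[3:4]
i=5 'a': node 10→1 (via fail)  emit P0@[5:5]
i=6 'a': node 1→1 (via fail)  emit P0@[6:6]
i=7 'a': node 1→1 (via fail)  emit P0@[7:7]
i=8 'a': node 1→1 (via fail)  emit P0@[8:8]
i=9 'a': node 1→1 (via fail)  emit P0@[9:9]
i=10 'a': node 1→1 (via fail)  emit P0@[10:10]
i=11 'b': node 1→8 (via fail)
i=12 'c': node 8→2 (via fail)
i=13 'b': node 2→3
i=14 'a': node 3→4  emit P0@[14:14],P7@[13:14]
i=15 'c': node 4→2 (via fail)
i=16 'c': node 2→15
i=17 'b': node 15→16
i=18 'a': node 16→17  emit P0@[18:18],P4@[15:18],P7@[17:18]
i=19 'b': node 17→5 (via fail)
i=20 'a': node 5→6  emit P0@[20:20],P7@[19:20]
i=21 'c': node 6→7  emit P1@[16:21]
i=22 'b': node 7→3 (via fail)
i=23 'c': node 3→2 (via fail)
i=24 'a': node 2→11  emit P0@[24:24]
i=25 'a': node 11→12  emit P0@[25:25]
i=26 'c': node 12→2 (via fail)
i=27 'c': node 2→15
i=28 'a': node 15→11 (via fail)  emit P0@[28:28]
i=29 'a': node 11→12  emit P0@[29:29]
i=30 'b': node 12→13
i=31 'b': node 13→14  emit P3@[27:31],P6@[30:31]
i=32 'b': node 14→9 (via fail)  emit P6@[31:32]
i=33 'b': node 9→9 (via fail)  emit P6@[32:33]
i=34 'a': node 9→10  emit P0@[34:34],P2@[32:34],P7@[33:34]
i=35 'b': node 10→8 (via fail)
i=36 'c': node 8→2 (via fail)
i=37 'a': node 2→11  emit P0@[37:37]
i=38 'c': node 11→2 (via fail)
i=39 'b': node 2→3
i=40 'a': node 3→4  emit P0@[40:40],P7@[39:40]
i=41 'c': node 4→2 (via fail)
i=42 'b': node 2→3
i=43 'b': node 3→9 (via fail)  emit P6@[42:43]
i=44 'c': node 9→2 (via fail)
i=45 'a': node 2→11  emit P0@[45:45]
i=46 'a': node 11→12  emit P0@[46:46]
i=47 'b': node 12→13
i=48 'b': node 13→14  emit P3@[44:48],P6@[47:48]
i=49 'b': node 14→9 (via fail)  emit P6@[48:49]
i=50 'b': node 9→9 (via fail)  emit P6@[49:50]
i=51 'b': node 9→9 (via fail)  emit P6@[50:51]
i=52 'b': node 9→9 (via fail)  emit P6@[51:52]
i=53 'b': node 9→9 (via fail)  emit P6@[52:53]
i=54 'a': node 9→10  emit P0@[54:54],P2@[52:54],P7@[53:54]
i=55 'b': node 10→8 (via fail)
i=56 'a': node 8→20  emit P0@[56:56],P7@[55:56]
i=57 'c': node 20→2 (via fail)
i=58 'b': node 2→3
i=59 'b': node 3→9 (via fail)  emit P6@[58:59]
i=60 'b': node 9→9 (via fail)  emit P6@[59:60]
i=61 'c': node 9→2 (via fail)
i=62 'c': node 2→15
i=63 'a': node 15→11 (via fail)  emit P0@[63:63]
i=64 'b': node 11→18
i=65 'b': node 18→19  emit P5@[62:65],P6@[64:65]
i=66 'c': node 19→2 (via fail)
i=67 'a': node 2→11  emit P0@[67:67]

Matches: [[1,0],[1,7],[3,6],[4,0],[4,2],[4,7],[5,0],[6,0],[7,0],[8,0],[9,0],[10,0],[14,0],[14,7],[18,0],[18,4],[18,7],[20,0],[20,7],[21,1],[24,0],[25,0],[28,0],[29,0],[31,3],[31,6],[32,6],[33,6],[34,0],[34,2],[34,7],[37,0],[40,0],[40,7],[43,6],[45,0],[46,0],[48,3],[48,6],[49,6],[50,6],[51,6],[52,6],[53,6],[54,0],[54,2],[54,7],[56,0],[56,7],[59,6],[60,6],[63,0],[65,5],[65,6],[67,0]]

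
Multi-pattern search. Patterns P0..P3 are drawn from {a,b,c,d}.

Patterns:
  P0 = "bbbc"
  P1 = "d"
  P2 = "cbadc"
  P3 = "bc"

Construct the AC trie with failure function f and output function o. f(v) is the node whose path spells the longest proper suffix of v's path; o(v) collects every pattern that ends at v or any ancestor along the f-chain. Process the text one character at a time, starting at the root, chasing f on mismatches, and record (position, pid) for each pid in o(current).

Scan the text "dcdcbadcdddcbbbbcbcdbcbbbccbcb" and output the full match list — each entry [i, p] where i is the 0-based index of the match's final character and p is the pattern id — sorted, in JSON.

Build:
Trie (insert patterns):
  n0 'ε': b→1 c→6 d→5
  n1 'b': b→2 c→11
  n2 'bb': b→3
  n3 'bbb': c→4
  n4 'bbbc': ·  ←P0
  n5 'd': ·  ←P1
  n6 'c': b→7
  n7 'cb': a→8
  n8 'cba': d→9
  n9 'cbad': c→10
  n10 'cbadc': ·  ←P2
  n11 'bc': ·  ←P3

Failure links (BFS by depth):
  fail(1) 'b': from fail(0)=0 chase 'b': 0 ⇒ 0;  out=∅∪out(0)=∅
  fail(5) 'd': from fail(0)=0 chase 'd': 0 ⇒ 0;  out={1}∪out(0)={1}
  fail(6) 'c': from fail(0)=0 chase 'c': 0 ⇒ 0;  out=∅∪out(0)=∅
  fail(2) 'bb': from fail(1)=0 chase 'b': 0 ⇒ 1;  out=∅∪out(1)=∅
  fail(7) 'cb': from fail(6)=0 chase 'b': 0 ⇒ 1;  out=∅∪out(1)=∅
  fail(11) 'bc': from fail(1)=0 chase 'c': 0 ⇒ 6;  out={3}∪out(6)={3}
  fail(3) 'bbb': from fail(2)=1 chase 'b': 1 ⇒ 2;  out=∅∪out(2)=∅
  fail(8) 'cba': from fail(7)=1 chase 'a': 1→0 ⇒ 0;  out=∅∪out(0)=∅
  fail(4) 'bbbc': from fail(3)=2 chase 'c': 2→1 ⇒ 11;  out={0}∪out(11)={0,3}
  fail(9) 'cbad': from fail(8)=0 chase 'd': 0 ⇒ 5;  out=∅∪out(5)={1}
  fail(10) 'cbadc': from fail(9)=5 chase 'c': 5→0 ⇒ 6;  out={2}∪out(6)={2}

Scan:
pos 0 'd': at 5  → match P1@[0:0]
pos 1 'c': at 6 (fail-walked)
pos 2 'd': at 5 (fail-walked)  → match P1@[2:2]
pos 3 'c': at 6 (fail-walked)
pos 4 'b': at 7
pos 5 'a': at 8
pos 6 'd': at 9  → match P1@[6:6]
pos 7 'c': at 10  → match P2@[3:7]
pos 8 'd': at 5 (fail-walked)  → match P1@[8:8]
pos 9 'd': at 5 (fail-walked)  → match P1@[9:9]
pos 10 'd': at 5 (fail-walked)  → match P1@[10:10]
pos 11 'c': at 6 (fail-walked)
pos 12 'b': at 7
pos 13 'b': at 2 (fail-walked)
pos 14 'b': at 3
pos 15 'b': at 3 (fail-walked)
pos 16 'c': at 4  → match P0@[13:16],P3@[15:16]
pos 17 'b': at 7 (fail-walked)
pos 18 'c': at 11 (fail-walked)  → match P3@[17:18]
pos 19 'd': at 5 (fail-walked)  → match P1@[19:19]
pos 20 'b': at 1 (fail-walked)
pos 21 'c': at 11  → match P3@[20:21]
pos 22 'b': at 7 (fail-walked)
pos 23 'b': at 2 (fail-walked)
pos 24 'b': at 3
pos 25 'c': at 4  → match P0@[22:25],P3@[24:25]
pos 26 'c': at 6 (fail-walked)
pos 27 'b': at 7
pos 28 'c': at 11 (fail-walked)  → match P3@[27:28]
pos 29 'b': at 7 (fail-walked)

All matches (sorted): [[0,1],[2,1],[6,1],[7,2],[8,1],[9,1],[10,1],[16,0],[16,3],[18,3],[19,1],[21,3],[25,0],[25,3],[28,3]]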